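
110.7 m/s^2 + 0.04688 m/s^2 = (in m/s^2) 110.7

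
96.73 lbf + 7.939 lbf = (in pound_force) 104.7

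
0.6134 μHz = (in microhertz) 0.6134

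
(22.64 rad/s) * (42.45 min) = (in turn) 9178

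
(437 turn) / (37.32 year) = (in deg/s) 0.0001337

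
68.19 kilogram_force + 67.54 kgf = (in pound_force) 299.2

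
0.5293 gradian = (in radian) 0.008314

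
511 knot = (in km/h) 946.4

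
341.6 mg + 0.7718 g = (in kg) 0.001113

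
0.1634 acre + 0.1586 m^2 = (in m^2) 661.4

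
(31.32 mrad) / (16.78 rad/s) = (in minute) 3.111e-05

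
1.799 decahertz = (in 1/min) 1079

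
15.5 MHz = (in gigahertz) 0.0155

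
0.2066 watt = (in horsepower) 0.0002771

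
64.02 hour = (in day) 2.667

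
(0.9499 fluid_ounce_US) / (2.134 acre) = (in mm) 3.253e-06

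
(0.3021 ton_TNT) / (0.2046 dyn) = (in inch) 2.432e+16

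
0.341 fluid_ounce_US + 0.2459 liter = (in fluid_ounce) 8.656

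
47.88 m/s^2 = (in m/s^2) 47.88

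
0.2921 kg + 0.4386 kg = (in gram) 730.7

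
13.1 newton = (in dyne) 1.31e+06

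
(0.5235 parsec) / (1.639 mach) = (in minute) 4.824e+11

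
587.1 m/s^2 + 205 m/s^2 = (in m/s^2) 792.1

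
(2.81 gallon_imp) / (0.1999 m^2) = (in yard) 0.06989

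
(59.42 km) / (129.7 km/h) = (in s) 1649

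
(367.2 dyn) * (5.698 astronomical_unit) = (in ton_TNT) 0.7481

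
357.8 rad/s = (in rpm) 3417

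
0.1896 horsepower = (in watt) 141.4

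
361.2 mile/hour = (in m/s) 161.5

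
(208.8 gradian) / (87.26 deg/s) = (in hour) 0.0005982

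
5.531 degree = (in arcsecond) 1.991e+04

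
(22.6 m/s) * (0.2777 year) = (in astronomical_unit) 0.001323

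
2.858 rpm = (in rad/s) 0.2993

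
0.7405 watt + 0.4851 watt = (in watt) 1.226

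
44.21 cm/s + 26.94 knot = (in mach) 0.042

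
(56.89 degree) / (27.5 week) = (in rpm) 5.701e-07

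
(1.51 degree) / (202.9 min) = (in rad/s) 2.165e-06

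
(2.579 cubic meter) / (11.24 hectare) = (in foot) 7.528e-05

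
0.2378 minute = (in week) 2.359e-05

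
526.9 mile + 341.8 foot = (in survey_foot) 2.782e+06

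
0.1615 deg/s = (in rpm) 0.02692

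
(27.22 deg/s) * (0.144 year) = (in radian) 2.157e+06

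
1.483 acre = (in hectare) 0.6001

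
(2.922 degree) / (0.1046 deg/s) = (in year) 8.858e-07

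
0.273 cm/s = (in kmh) 0.009828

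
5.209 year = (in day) 1901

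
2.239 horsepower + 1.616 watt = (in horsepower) 2.241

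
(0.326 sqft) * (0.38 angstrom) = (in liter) 1.151e-09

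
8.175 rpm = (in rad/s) 0.8561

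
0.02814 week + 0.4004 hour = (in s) 1.846e+04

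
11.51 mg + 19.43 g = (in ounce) 0.6858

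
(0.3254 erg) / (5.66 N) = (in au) 3.843e-20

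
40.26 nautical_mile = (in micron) 7.456e+10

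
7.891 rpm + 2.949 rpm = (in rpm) 10.84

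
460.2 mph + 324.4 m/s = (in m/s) 530.1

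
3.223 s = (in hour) 0.0008953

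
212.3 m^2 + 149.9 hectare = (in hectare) 149.9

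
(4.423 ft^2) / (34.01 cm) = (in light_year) 1.277e-16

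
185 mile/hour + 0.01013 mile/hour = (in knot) 160.8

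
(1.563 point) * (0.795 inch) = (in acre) 2.751e-09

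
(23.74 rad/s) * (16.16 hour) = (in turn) 2.198e+05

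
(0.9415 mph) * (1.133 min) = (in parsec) 9.273e-16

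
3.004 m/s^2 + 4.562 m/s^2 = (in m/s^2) 7.566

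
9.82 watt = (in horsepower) 0.01317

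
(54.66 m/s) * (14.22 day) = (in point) 1.904e+11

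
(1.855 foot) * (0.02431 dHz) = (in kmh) 0.004948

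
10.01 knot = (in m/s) 5.15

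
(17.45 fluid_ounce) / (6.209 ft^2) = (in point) 2.536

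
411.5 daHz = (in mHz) 4.115e+06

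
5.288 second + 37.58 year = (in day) 1.372e+04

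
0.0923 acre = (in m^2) 373.5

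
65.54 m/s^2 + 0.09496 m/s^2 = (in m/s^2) 65.63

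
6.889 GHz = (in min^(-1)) 4.133e+11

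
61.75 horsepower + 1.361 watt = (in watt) 4.605e+04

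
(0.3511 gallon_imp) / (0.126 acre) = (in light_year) 3.309e-22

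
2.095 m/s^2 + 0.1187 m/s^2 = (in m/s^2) 2.214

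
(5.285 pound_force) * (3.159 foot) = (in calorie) 5.41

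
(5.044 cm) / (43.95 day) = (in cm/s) 1.328e-06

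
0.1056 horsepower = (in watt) 78.75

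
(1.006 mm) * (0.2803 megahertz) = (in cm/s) 2.82e+04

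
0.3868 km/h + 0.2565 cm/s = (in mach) 0.0003231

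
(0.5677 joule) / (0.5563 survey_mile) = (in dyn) 63.41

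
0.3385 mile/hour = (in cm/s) 15.13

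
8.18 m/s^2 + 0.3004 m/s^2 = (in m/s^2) 8.48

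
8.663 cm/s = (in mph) 0.1938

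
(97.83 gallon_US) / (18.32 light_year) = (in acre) 5.28e-22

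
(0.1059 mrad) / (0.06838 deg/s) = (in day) 1.027e-06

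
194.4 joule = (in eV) 1.213e+21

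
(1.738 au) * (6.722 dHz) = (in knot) 3.397e+11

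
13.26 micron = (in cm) 0.001326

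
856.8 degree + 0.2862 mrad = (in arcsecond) 3.085e+06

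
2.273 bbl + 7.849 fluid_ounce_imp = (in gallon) 95.52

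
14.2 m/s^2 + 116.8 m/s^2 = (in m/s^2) 131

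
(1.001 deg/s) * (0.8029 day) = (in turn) 192.9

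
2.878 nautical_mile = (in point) 1.511e+07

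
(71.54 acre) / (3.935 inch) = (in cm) 2.897e+08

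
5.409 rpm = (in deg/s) 32.45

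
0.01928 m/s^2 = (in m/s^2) 0.01928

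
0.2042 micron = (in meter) 2.042e-07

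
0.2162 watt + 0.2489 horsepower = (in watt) 185.8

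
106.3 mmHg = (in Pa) 1.417e+04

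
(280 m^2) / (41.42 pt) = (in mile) 11.91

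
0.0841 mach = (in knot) 55.66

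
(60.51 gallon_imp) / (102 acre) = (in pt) 0.001889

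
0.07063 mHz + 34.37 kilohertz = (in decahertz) 3437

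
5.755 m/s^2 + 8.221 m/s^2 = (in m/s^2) 13.98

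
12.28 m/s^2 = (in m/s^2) 12.28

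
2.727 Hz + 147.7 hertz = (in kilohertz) 0.1504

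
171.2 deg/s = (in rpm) 28.53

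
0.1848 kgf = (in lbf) 0.4074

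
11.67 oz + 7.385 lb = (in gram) 3681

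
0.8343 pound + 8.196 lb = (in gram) 4096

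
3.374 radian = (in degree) 193.3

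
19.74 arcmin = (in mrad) 5.742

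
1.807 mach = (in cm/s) 6.153e+04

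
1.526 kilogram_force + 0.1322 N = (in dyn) 1.51e+06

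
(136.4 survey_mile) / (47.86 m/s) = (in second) 4587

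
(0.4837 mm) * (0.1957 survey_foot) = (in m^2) 2.885e-05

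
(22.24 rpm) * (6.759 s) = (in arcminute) 5.412e+04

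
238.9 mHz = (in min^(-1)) 14.33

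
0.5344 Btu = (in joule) 563.8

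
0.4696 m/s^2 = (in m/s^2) 0.4696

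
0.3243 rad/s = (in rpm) 3.097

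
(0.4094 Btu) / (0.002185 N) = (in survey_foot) 6.486e+05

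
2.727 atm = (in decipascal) 2.763e+06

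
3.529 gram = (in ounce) 0.1245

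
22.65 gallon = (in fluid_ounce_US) 2899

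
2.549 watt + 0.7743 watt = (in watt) 3.323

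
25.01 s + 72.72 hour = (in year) 0.008302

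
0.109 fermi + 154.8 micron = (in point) 0.4388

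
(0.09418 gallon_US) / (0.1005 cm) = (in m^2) 0.3547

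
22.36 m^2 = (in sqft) 240.7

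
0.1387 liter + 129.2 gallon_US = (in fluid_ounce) 1.654e+04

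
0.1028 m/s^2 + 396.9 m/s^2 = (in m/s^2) 397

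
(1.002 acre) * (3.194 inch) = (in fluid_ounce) 1.112e+07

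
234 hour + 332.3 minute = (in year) 0.02734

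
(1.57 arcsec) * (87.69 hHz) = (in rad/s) 0.06675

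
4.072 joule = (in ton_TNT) 9.732e-10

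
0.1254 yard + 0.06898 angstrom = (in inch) 4.514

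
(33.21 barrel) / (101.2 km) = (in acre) 1.289e-08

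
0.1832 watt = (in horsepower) 0.0002457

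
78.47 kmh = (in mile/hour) 48.76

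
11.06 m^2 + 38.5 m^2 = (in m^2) 49.56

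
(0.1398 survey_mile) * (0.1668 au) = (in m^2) 5.614e+12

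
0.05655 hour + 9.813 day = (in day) 9.815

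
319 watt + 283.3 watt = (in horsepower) 0.8077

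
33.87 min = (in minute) 33.87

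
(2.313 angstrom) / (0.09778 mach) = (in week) 1.149e-17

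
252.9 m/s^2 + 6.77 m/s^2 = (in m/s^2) 259.7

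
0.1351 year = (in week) 7.044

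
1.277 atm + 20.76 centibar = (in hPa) 1502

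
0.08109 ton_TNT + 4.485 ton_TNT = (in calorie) 4.566e+09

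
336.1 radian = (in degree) 1.926e+04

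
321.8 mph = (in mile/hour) 321.8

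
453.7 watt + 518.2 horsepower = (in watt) 3.869e+05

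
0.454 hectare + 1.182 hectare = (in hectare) 1.636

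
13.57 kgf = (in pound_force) 29.92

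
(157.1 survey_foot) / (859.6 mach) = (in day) 1.893e-09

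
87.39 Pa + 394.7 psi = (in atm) 26.86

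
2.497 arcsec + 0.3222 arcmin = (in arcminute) 0.3638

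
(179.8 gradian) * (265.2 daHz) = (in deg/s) 4.291e+05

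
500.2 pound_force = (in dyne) 2.225e+08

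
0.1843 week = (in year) 0.003535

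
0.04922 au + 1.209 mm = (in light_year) 7.783e-07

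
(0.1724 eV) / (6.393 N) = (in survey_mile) 2.685e-24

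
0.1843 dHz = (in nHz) 1.843e+07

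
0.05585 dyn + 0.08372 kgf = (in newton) 0.821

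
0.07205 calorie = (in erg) 3.015e+06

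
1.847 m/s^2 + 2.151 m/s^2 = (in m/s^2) 3.998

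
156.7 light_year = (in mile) 9.212e+14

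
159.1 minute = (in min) 159.1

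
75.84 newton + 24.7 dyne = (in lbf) 17.05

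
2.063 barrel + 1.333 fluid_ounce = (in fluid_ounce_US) 1.109e+04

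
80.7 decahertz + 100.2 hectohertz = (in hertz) 1.083e+04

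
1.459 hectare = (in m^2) 1.459e+04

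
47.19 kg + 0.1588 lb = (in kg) 47.26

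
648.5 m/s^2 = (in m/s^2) 648.5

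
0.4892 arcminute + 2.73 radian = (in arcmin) 9386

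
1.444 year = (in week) 75.29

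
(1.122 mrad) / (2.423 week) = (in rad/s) 7.656e-10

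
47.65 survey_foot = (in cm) 1452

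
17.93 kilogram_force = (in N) 175.8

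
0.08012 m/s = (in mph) 0.1792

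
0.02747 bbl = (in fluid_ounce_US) 147.7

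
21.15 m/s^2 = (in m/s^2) 21.15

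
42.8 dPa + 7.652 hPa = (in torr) 5.772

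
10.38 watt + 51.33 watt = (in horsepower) 0.08275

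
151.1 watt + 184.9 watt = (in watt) 336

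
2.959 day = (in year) 0.008107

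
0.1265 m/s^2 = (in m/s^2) 0.1265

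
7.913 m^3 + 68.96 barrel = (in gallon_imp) 4152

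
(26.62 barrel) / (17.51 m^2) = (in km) 0.0002417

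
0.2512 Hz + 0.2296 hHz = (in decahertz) 2.321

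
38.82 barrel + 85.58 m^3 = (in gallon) 2.424e+04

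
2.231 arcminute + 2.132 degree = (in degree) 2.169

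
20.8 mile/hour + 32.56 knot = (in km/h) 93.78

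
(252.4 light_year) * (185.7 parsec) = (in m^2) 1.368e+37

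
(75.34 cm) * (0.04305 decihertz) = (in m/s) 0.003243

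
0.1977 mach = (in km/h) 242.3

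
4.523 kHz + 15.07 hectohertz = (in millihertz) 6.03e+06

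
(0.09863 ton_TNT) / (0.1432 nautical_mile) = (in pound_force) 3.498e+05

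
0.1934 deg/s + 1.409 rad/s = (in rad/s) 1.412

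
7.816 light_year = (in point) 2.096e+20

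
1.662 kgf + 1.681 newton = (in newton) 17.98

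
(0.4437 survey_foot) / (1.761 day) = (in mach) 2.61e-09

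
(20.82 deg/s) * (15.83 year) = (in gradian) 1.155e+10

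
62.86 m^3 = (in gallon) 1.661e+04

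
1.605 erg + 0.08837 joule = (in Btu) 8.376e-05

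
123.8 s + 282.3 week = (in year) 5.414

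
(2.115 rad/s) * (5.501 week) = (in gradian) 4.48e+08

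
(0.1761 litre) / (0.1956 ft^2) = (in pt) 27.47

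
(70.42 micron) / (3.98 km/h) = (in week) 1.053e-10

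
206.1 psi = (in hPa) 1.421e+04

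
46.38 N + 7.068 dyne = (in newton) 46.38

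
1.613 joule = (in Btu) 0.001529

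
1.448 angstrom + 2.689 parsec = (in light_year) 8.77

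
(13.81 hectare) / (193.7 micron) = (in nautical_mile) 3.85e+05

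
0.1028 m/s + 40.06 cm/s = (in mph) 1.126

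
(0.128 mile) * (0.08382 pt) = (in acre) 1.505e-06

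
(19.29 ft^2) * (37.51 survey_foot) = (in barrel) 128.9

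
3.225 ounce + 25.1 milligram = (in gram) 91.45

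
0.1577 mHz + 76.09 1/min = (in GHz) 1.268e-09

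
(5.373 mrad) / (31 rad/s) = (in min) 2.889e-06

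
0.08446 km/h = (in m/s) 0.02346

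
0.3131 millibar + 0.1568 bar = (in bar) 0.1571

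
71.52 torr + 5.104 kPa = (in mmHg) 109.8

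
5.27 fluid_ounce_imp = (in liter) 0.1497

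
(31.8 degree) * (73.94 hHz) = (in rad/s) 4104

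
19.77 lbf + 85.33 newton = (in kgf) 17.67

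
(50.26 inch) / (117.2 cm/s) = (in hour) 0.0003026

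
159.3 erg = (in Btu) 1.51e-08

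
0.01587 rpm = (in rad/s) 0.001662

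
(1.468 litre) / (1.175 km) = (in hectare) 1.249e-10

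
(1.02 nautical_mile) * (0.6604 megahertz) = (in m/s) 1.248e+09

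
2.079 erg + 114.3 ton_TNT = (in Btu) 4.533e+08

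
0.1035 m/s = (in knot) 0.2012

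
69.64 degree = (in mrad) 1215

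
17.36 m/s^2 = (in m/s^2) 17.36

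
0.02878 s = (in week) 4.759e-08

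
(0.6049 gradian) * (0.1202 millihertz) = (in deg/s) 6.544e-05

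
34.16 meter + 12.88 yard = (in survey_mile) 0.02854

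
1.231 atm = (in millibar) 1247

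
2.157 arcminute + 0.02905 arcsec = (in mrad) 0.6276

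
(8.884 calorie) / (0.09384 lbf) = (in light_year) 9.412e-15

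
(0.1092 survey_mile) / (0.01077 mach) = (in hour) 0.01331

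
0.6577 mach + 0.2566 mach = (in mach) 0.9143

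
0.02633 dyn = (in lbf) 5.919e-08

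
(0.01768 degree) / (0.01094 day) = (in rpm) 3.117e-06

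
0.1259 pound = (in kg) 0.05711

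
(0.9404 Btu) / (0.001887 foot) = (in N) 1.725e+06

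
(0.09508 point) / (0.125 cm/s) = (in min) 0.0004472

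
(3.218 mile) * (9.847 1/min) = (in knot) 1652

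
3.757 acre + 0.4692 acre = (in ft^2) 1.841e+05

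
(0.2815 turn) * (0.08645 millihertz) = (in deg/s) 0.008761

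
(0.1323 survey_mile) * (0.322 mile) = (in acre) 27.26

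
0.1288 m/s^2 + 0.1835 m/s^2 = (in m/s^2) 0.3123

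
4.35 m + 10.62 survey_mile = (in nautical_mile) 9.231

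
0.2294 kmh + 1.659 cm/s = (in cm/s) 8.031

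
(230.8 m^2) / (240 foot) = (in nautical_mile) 0.001704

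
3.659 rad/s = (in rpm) 34.94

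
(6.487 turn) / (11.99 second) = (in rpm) 32.46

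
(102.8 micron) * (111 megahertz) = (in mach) 33.51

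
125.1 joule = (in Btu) 0.1186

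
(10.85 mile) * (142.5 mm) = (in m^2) 2488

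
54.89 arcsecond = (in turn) 4.235e-05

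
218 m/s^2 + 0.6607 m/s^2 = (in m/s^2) 218.7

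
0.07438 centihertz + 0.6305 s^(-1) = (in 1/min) 37.87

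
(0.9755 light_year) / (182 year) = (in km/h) 5.789e+06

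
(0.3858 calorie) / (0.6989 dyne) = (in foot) 7.577e+05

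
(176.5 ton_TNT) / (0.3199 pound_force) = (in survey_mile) 3.225e+08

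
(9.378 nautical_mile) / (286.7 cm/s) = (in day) 0.07011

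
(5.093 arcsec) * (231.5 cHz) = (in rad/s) 5.716e-05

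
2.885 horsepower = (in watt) 2151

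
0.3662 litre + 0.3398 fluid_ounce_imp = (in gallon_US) 0.09929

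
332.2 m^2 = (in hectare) 0.03322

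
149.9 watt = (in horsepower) 0.201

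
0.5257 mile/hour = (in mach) 0.0006902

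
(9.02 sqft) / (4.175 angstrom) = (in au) 0.01342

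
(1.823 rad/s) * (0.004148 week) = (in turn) 727.9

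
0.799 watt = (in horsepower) 0.001071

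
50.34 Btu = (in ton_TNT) 1.269e-05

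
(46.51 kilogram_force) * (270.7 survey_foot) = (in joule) 3.763e+04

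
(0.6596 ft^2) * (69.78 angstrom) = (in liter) 4.276e-07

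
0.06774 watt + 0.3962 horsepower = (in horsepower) 0.3963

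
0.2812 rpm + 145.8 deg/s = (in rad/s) 2.574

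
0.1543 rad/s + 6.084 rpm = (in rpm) 7.557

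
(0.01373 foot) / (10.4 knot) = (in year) 2.48e-11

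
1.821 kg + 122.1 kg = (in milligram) 1.239e+08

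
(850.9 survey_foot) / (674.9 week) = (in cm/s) 6.354e-05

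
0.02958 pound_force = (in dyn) 1.316e+04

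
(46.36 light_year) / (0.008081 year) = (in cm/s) 1.721e+14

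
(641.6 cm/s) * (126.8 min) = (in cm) 4.881e+06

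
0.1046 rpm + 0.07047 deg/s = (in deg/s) 0.6981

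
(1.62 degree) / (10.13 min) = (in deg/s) 0.002665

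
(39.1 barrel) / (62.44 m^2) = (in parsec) 3.226e-18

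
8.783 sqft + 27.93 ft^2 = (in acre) 0.0008428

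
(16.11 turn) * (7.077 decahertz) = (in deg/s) 4.104e+05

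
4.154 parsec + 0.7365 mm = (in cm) 1.282e+19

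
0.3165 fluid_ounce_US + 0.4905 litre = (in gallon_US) 0.132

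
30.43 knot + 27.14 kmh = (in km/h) 83.5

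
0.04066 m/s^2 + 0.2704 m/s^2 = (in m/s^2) 0.3111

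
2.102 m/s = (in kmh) 7.567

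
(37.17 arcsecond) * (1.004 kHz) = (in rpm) 1.728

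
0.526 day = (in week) 0.07514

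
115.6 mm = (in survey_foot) 0.3793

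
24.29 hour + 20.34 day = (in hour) 512.5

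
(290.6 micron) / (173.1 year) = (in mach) 1.563e-16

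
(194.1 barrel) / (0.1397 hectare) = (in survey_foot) 0.07247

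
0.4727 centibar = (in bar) 0.004727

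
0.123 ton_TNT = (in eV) 3.212e+27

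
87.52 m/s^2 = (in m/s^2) 87.52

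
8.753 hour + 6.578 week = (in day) 46.41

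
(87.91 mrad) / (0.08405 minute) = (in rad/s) 0.01743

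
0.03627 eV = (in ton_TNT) 1.389e-30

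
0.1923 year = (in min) 1.011e+05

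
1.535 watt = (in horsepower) 0.002058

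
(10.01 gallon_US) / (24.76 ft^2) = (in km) 1.647e-05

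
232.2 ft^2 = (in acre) 0.005331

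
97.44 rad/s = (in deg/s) 5583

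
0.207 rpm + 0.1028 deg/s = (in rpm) 0.2241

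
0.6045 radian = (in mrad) 604.5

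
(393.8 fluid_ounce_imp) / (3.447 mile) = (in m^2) 2.017e-06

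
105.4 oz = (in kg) 2.988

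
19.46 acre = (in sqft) 8.477e+05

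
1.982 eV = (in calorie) 7.59e-20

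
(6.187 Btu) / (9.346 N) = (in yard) 763.8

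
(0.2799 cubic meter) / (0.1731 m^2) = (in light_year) 1.709e-16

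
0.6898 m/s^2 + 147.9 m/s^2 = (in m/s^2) 148.6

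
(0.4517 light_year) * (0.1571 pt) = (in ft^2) 2.549e+12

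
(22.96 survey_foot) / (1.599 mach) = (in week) 2.125e-08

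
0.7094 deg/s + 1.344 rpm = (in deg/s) 8.773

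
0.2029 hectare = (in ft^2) 2.184e+04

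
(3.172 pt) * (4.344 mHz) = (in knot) 9.449e-06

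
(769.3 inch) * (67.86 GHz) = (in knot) 2.578e+12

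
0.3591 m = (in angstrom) 3.591e+09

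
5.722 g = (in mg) 5722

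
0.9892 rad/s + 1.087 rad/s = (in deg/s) 119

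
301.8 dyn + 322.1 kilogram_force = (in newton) 3159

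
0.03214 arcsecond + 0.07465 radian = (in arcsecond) 1.54e+04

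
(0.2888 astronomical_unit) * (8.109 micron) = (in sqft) 3.771e+06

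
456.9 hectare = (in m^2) 4.569e+06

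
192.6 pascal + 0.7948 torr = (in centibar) 0.2986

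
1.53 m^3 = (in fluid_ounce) 5.174e+04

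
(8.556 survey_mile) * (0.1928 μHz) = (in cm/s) 0.2655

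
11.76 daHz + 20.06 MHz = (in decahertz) 2.006e+06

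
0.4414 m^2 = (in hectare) 4.414e-05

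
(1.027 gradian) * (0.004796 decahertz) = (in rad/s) 0.0007737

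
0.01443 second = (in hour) 4.008e-06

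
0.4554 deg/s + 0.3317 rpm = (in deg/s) 2.446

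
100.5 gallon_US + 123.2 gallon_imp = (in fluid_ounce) 3.18e+04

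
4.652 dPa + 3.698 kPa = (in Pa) 3698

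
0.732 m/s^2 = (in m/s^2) 0.732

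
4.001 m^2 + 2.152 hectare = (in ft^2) 2.317e+05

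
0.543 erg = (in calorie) 1.298e-08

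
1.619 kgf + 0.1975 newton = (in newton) 16.07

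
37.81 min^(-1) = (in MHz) 6.302e-07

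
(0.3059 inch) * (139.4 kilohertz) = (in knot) 2105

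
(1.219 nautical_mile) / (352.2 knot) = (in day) 0.0001442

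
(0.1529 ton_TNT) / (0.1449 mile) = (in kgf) 2.797e+05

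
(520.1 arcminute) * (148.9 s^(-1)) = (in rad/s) 22.53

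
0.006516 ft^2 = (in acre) 1.496e-07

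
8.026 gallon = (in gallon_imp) 6.683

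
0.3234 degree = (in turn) 0.0008983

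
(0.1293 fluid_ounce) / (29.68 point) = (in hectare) 3.652e-08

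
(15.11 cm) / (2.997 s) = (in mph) 0.1128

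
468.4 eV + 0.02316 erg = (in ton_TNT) 5.535e-19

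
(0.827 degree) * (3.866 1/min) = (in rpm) 0.008881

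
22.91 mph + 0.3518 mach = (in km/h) 468.1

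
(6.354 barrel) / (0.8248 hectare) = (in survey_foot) 0.0004018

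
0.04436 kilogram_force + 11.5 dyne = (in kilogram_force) 0.04437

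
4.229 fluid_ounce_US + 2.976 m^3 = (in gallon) 786.2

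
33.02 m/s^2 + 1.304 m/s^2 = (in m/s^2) 34.32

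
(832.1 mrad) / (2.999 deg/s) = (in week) 2.629e-05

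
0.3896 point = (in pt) 0.3896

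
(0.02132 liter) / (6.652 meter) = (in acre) 7.92e-10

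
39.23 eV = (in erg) 6.285e-11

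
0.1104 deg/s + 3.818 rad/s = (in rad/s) 3.82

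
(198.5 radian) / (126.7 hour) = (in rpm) 0.004156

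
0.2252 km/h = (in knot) 0.1216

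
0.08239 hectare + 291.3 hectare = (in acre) 720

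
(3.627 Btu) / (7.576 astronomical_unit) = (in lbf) 7.591e-10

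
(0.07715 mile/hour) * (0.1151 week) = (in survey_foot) 7877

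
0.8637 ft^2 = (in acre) 1.983e-05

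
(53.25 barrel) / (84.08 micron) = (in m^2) 1.007e+05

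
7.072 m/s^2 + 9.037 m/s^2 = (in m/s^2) 16.11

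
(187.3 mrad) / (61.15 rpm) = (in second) 0.02925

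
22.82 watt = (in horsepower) 0.0306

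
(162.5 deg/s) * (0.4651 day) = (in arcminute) 3.918e+08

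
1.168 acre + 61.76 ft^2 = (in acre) 1.169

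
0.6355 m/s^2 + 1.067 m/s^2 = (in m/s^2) 1.702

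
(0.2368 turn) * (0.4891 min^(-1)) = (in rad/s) 0.01213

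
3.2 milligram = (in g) 0.0032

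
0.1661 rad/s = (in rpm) 1.586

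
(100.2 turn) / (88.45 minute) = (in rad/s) 0.1186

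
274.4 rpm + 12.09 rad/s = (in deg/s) 2339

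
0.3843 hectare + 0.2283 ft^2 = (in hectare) 0.3843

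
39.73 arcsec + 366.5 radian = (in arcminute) 1.26e+06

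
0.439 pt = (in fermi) 1.549e+11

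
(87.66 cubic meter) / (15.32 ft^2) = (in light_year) 6.51e-15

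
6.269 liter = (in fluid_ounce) 212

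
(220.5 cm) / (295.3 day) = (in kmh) 3.111e-07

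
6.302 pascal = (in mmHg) 0.04727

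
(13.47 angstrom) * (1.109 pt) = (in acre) 1.302e-16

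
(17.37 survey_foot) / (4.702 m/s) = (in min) 0.01877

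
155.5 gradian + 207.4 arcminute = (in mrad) 2503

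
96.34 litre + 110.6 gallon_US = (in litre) 515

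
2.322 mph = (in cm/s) 103.8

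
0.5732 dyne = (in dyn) 0.5732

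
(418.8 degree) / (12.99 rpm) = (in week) 8.885e-06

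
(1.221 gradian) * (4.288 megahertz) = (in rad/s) 8.224e+04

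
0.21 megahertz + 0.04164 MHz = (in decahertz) 2.516e+04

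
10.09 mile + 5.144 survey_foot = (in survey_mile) 10.09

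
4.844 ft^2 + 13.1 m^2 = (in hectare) 0.001355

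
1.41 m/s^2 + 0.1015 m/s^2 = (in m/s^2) 1.511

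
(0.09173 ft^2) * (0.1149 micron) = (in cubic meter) 9.792e-10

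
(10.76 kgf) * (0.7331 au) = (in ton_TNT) 2766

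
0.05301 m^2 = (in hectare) 5.301e-06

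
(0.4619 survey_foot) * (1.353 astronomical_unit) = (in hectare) 2.85e+06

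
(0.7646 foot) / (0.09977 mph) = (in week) 8.64e-06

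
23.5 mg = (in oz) 0.0008289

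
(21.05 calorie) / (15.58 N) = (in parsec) 1.832e-16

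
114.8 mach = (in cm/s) 3.909e+06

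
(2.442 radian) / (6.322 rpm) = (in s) 3.689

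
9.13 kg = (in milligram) 9.13e+06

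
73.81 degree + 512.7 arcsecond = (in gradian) 82.17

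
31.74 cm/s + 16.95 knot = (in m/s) 9.037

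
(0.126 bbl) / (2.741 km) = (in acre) 1.806e-09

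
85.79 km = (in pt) 2.432e+08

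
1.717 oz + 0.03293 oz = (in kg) 0.04961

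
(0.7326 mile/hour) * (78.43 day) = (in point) 6.291e+09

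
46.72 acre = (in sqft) 2.035e+06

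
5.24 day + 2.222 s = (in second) 4.527e+05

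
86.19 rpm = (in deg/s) 517.1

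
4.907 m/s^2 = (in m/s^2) 4.907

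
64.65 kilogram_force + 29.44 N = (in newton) 663.4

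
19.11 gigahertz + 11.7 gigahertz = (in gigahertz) 30.81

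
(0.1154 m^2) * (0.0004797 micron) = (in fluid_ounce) 1.872e-06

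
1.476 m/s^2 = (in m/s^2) 1.476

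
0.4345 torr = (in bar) 0.0005793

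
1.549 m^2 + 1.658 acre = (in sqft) 7.224e+04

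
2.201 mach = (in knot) 1457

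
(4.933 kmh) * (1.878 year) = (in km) 8.115e+04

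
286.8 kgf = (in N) 2813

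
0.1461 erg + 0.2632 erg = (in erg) 0.4093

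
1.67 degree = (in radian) 0.02915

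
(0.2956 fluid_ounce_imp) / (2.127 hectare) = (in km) 3.949e-13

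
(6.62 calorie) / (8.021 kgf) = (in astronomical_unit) 2.354e-12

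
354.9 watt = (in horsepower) 0.4759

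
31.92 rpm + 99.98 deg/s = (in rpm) 48.58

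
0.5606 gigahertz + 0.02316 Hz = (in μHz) 5.606e+14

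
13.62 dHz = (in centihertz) 136.2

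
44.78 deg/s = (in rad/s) 0.7816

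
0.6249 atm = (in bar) 0.6332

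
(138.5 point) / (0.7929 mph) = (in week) 2.279e-07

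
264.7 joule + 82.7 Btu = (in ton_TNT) 2.092e-05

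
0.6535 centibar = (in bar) 0.006535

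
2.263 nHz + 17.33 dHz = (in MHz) 1.733e-06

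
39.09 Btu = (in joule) 4.124e+04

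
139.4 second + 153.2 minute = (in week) 0.01543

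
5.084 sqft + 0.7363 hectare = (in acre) 1.82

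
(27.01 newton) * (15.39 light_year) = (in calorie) 9.399e+17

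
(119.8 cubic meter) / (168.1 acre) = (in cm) 0.01761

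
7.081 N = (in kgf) 0.7221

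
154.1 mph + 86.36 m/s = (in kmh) 558.9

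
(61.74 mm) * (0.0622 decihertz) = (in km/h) 0.001382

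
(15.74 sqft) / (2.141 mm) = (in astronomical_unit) 4.566e-09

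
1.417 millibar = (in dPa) 1417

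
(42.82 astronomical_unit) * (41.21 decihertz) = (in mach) 7.753e+10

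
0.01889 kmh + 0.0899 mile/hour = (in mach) 0.0001334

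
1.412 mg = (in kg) 1.412e-06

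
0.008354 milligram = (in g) 8.354e-06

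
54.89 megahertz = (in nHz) 5.489e+16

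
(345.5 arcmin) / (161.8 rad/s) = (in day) 7.189e-09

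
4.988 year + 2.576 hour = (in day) 1821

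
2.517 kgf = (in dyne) 2.468e+06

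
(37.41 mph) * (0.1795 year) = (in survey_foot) 3.106e+08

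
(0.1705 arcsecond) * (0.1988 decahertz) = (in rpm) 1.569e-05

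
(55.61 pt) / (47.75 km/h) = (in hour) 4.108e-07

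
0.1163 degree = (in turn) 0.0003231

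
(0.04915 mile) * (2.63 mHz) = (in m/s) 0.208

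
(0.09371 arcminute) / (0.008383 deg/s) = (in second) 0.1863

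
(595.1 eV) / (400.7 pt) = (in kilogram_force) 6.878e-17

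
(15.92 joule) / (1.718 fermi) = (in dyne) 9.267e+20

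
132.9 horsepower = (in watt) 9.91e+04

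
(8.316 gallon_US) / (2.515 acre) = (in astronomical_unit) 2.068e-17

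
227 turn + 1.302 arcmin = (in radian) 1426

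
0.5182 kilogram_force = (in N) 5.082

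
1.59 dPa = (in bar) 1.59e-06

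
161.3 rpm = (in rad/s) 16.89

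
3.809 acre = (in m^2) 1.541e+04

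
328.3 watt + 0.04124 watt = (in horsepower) 0.4403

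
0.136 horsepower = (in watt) 101.4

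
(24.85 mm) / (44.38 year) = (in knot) 3.451e-11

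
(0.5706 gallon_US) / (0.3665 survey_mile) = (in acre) 9.049e-10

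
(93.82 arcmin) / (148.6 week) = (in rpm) 2.9e-09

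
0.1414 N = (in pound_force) 0.03179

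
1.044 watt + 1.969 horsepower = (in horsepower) 1.97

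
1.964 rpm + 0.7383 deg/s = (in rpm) 2.087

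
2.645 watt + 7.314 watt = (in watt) 9.959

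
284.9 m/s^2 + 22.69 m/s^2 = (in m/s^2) 307.6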